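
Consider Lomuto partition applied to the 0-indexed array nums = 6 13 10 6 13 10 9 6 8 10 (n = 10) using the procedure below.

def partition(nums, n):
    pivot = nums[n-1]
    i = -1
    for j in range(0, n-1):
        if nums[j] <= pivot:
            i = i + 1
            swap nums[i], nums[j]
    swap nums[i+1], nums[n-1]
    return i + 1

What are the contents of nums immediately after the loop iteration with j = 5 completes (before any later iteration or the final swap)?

pivot = nums[9] = 10; i = -1
j=0: nums[0]=6 ≤ 10 → i=0, swap nums[0],nums[0] (no change) → 6 13 10 6 13 10 9 6 8 10
j=1: nums[1]=13 > 10 → no swap
j=2: nums[2]=10 ≤ 10 → i=1, swap nums[1],nums[2] → 6 10 13 6 13 10 9 6 8 10
j=3: nums[3]=6 ≤ 10 → i=2, swap nums[2],nums[3] → 6 10 6 13 13 10 9 6 8 10
j=4: nums[4]=13 > 10 → no swap
j=5: nums[5]=10 ≤ 10 → i=3, swap nums[3],nums[5] → 6 10 6 10 13 13 9 6 8 10
(after j=5) nums = 6 10 6 10 13 13 9 6 8 10

6 10 6 10 13 13 9 6 8 10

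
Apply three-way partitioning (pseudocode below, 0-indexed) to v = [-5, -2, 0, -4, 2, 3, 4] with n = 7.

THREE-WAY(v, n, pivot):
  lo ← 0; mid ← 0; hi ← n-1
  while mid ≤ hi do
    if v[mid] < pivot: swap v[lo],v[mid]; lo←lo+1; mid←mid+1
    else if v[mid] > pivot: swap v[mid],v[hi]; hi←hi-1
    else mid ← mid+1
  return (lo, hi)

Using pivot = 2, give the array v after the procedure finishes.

lo=0 mid=0 hi=6
-5<2: swap(0,0), lo=1 mid=1 ⇒ [-5, -2, 0, -4, 2, 3, 4]
-2<2: swap(1,1), lo=2 mid=2 ⇒ [-5, -2, 0, -4, 2, 3, 4]
0<2: swap(2,2), lo=3 mid=3 ⇒ [-5, -2, 0, -4, 2, 3, 4]
-4<2: swap(3,3), lo=4 mid=4 ⇒ [-5, -2, 0, -4, 2, 3, 4]
2=2: mid=5
3>2: swap(5,6), hi=5 ⇒ [-5, -2, 0, -4, 2, 4, 3]
4>2: swap(5,5), hi=4 ⇒ [-5, -2, 0, -4, 2, 4, 3]
done. lo=4 hi=4; v=[-5, -2, 0, -4, 2, 4, 3]

[-5, -2, 0, -4, 2, 4, 3]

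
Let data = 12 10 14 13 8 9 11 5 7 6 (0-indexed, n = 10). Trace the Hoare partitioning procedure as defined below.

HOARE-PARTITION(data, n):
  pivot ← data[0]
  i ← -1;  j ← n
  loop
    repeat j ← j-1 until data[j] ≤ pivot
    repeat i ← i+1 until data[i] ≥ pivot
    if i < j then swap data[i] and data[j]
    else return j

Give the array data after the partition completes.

6 10 7 5 8 9 11 13 14 12

pivot = data[0] = 12; i = -1, j = 10
j→9 (data[9]=6≤12), i→0 (data[0]=12≥12); i<j, swap → 6 10 14 13 8 9 11 5 7 12
j→8 (data[8]=7≤12), i→2 (data[2]=14≥12); i<j, swap → 6 10 7 13 8 9 11 5 14 12
j→7 (data[7]=5≤12), i→3 (data[3]=13≥12); i<j, swap → 6 10 7 5 8 9 11 13 14 12
j→6, i→7; i≥j, return j=6. data = 6 10 7 5 8 9 11 13 14 12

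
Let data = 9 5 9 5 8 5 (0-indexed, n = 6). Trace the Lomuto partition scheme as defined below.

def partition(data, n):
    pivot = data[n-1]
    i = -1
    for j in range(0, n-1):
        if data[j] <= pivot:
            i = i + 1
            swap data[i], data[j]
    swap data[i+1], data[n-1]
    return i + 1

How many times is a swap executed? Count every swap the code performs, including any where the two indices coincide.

3

pivot=5, i=-1
j=0: 9>5, skip
j=1: 5≤5, i=0, swap(0,1) ⇒ 5 9 9 5 8 5
j=2: 9>5, skip
j=3: 5≤5, i=1, swap(1,3) ⇒ 5 5 9 9 8 5
j=4: 8>5, skip
swap(2,5) ⇒ 5 5 5 9 8 9; return 2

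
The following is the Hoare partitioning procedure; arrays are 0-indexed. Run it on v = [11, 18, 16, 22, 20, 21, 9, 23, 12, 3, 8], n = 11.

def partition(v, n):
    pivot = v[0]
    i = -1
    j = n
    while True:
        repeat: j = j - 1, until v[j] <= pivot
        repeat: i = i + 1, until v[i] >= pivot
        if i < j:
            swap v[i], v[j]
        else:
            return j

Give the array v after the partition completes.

[8, 3, 9, 22, 20, 21, 16, 23, 12, 18, 11]

pivot=11
j stops at 10 (8), i stops at 0 (11); swap ⇒ [8, 18, 16, 22, 20, 21, 9, 23, 12, 3, 11]
j stops at 9 (3), i stops at 1 (18); swap ⇒ [8, 3, 16, 22, 20, 21, 9, 23, 12, 18, 11]
j stops at 6 (9), i stops at 2 (16); swap ⇒ [8, 3, 9, 22, 20, 21, 16, 23, 12, 18, 11]
j stops at 2, i stops at 3; i≥j ⇒ return 2. v=[8, 3, 9, 22, 20, 21, 16, 23, 12, 18, 11]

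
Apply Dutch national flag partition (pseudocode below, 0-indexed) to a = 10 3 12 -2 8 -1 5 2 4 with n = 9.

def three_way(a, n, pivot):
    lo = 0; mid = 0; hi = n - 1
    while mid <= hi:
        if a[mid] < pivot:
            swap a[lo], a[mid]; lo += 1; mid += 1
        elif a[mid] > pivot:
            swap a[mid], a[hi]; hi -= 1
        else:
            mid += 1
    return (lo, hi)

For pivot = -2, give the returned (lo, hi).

(0, 0)

lo=0 mid=0 hi=8
10>-2: swap(0,8), hi=7 ⇒ 4 3 12 -2 8 -1 5 2 10
4>-2: swap(0,7), hi=6 ⇒ 2 3 12 -2 8 -1 5 4 10
2>-2: swap(0,6), hi=5 ⇒ 5 3 12 -2 8 -1 2 4 10
5>-2: swap(0,5), hi=4 ⇒ -1 3 12 -2 8 5 2 4 10
-1>-2: swap(0,4), hi=3 ⇒ 8 3 12 -2 -1 5 2 4 10
8>-2: swap(0,3), hi=2 ⇒ -2 3 12 8 -1 5 2 4 10
-2=-2: mid=1
3>-2: swap(1,2), hi=1 ⇒ -2 12 3 8 -1 5 2 4 10
12>-2: swap(1,1), hi=0 ⇒ -2 12 3 8 -1 5 2 4 10
done. lo=0 hi=0; a=-2 12 3 8 -1 5 2 4 10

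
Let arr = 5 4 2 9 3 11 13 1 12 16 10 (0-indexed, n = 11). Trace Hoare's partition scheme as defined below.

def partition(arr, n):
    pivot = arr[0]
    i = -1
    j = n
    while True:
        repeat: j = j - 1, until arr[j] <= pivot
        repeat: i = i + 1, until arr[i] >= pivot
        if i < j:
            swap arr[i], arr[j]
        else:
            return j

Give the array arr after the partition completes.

pivot = arr[0] = 5; i = -1, j = 11
j→7 (arr[7]=1≤5), i→0 (arr[0]=5≥5); i<j, swap → 1 4 2 9 3 11 13 5 12 16 10
j→4 (arr[4]=3≤5), i→3 (arr[3]=9≥5); i<j, swap → 1 4 2 3 9 11 13 5 12 16 10
j→3, i→4; i≥j, return j=3. arr = 1 4 2 3 9 11 13 5 12 16 10

1 4 2 3 9 11 13 5 12 16 10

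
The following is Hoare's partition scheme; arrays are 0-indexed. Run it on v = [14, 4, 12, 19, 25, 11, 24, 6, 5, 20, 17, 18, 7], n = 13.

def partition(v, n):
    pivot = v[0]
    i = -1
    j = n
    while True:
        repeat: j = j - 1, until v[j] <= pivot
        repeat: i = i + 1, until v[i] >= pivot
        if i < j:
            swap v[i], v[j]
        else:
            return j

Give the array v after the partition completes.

pivot=14
j stops at 12 (7), i stops at 0 (14); swap ⇒ [7, 4, 12, 19, 25, 11, 24, 6, 5, 20, 17, 18, 14]
j stops at 8 (5), i stops at 3 (19); swap ⇒ [7, 4, 12, 5, 25, 11, 24, 6, 19, 20, 17, 18, 14]
j stops at 7 (6), i stops at 4 (25); swap ⇒ [7, 4, 12, 5, 6, 11, 24, 25, 19, 20, 17, 18, 14]
j stops at 5, i stops at 6; i≥j ⇒ return 5. v=[7, 4, 12, 5, 6, 11, 24, 25, 19, 20, 17, 18, 14]

[7, 4, 12, 5, 6, 11, 24, 25, 19, 20, 17, 18, 14]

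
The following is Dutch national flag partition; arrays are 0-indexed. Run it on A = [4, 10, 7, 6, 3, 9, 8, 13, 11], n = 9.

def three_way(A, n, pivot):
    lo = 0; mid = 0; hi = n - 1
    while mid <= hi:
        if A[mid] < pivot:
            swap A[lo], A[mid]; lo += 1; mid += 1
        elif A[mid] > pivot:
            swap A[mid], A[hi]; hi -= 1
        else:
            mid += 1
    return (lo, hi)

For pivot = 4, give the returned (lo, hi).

(1, 1)

lo=0 mid=0 hi=8
4=4: mid=1
10>4: swap(1,8), hi=7 ⇒ [4, 11, 7, 6, 3, 9, 8, 13, 10]
11>4: swap(1,7), hi=6 ⇒ [4, 13, 7, 6, 3, 9, 8, 11, 10]
13>4: swap(1,6), hi=5 ⇒ [4, 8, 7, 6, 3, 9, 13, 11, 10]
8>4: swap(1,5), hi=4 ⇒ [4, 9, 7, 6, 3, 8, 13, 11, 10]
9>4: swap(1,4), hi=3 ⇒ [4, 3, 7, 6, 9, 8, 13, 11, 10]
3<4: swap(0,1), lo=1 mid=2 ⇒ [3, 4, 7, 6, 9, 8, 13, 11, 10]
7>4: swap(2,3), hi=2 ⇒ [3, 4, 6, 7, 9, 8, 13, 11, 10]
6>4: swap(2,2), hi=1 ⇒ [3, 4, 6, 7, 9, 8, 13, 11, 10]
done. lo=1 hi=1; A=[3, 4, 6, 7, 9, 8, 13, 11, 10]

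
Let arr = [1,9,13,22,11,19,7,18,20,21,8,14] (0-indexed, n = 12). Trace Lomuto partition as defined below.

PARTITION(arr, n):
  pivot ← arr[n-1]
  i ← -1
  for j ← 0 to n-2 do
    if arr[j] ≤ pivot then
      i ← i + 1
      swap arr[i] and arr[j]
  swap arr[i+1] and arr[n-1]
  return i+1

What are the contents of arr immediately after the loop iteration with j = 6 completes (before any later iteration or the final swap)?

[1,9,13,11,7,19,22,18,20,21,8,14]

pivot = arr[11] = 14; i = -1
j=0: arr[0]=1 ≤ 14 → i=0, swap arr[0],arr[0] (no change) → [1,9,13,22,11,19,7,18,20,21,8,14]
j=1: arr[1]=9 ≤ 14 → i=1, swap arr[1],arr[1] (no change) → [1,9,13,22,11,19,7,18,20,21,8,14]
j=2: arr[2]=13 ≤ 14 → i=2, swap arr[2],arr[2] (no change) → [1,9,13,22,11,19,7,18,20,21,8,14]
j=3: arr[3]=22 > 14 → no swap
j=4: arr[4]=11 ≤ 14 → i=3, swap arr[3],arr[4] → [1,9,13,11,22,19,7,18,20,21,8,14]
j=5: arr[5]=19 > 14 → no swap
j=6: arr[6]=7 ≤ 14 → i=4, swap arr[4],arr[6] → [1,9,13,11,7,19,22,18,20,21,8,14]
(after j=6) arr = [1,9,13,11,7,19,22,18,20,21,8,14]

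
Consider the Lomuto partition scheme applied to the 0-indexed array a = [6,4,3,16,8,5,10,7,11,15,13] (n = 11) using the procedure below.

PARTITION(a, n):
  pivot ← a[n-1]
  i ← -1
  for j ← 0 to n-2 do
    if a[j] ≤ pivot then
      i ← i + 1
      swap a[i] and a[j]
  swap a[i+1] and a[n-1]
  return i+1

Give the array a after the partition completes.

[6,4,3,8,5,10,7,11,13,15,16]

pivot = a[10] = 13; i = -1
j=0: a[0]=6 ≤ 13 → i=0, swap a[0],a[0] (no change) → [6,4,3,16,8,5,10,7,11,15,13]
j=1: a[1]=4 ≤ 13 → i=1, swap a[1],a[1] (no change) → [6,4,3,16,8,5,10,7,11,15,13]
j=2: a[2]=3 ≤ 13 → i=2, swap a[2],a[2] (no change) → [6,4,3,16,8,5,10,7,11,15,13]
j=3: a[3]=16 > 13 → no swap
j=4: a[4]=8 ≤ 13 → i=3, swap a[3],a[4] → [6,4,3,8,16,5,10,7,11,15,13]
j=5: a[5]=5 ≤ 13 → i=4, swap a[4],a[5] → [6,4,3,8,5,16,10,7,11,15,13]
j=6: a[6]=10 ≤ 13 → i=5, swap a[5],a[6] → [6,4,3,8,5,10,16,7,11,15,13]
j=7: a[7]=7 ≤ 13 → i=6, swap a[6],a[7] → [6,4,3,8,5,10,7,16,11,15,13]
j=8: a[8]=11 ≤ 13 → i=7, swap a[7],a[8] → [6,4,3,8,5,10,7,11,16,15,13]
j=9: a[9]=15 > 13 → no swap
final swap a[8],a[10] → [6,4,3,8,5,10,7,11,13,15,16]; return 8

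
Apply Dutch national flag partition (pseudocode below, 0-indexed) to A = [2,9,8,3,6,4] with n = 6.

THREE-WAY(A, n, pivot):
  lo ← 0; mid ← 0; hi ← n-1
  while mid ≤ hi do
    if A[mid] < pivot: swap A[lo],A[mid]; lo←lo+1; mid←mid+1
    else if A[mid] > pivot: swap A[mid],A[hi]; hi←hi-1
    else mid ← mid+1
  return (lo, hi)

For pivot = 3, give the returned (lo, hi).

(1, 1)

lo=0 mid=0 hi=5
2<3: swap(0,0), lo=1 mid=1 ⇒ [2,9,8,3,6,4]
9>3: swap(1,5), hi=4 ⇒ [2,4,8,3,6,9]
4>3: swap(1,4), hi=3 ⇒ [2,6,8,3,4,9]
6>3: swap(1,3), hi=2 ⇒ [2,3,8,6,4,9]
3=3: mid=2
8>3: swap(2,2), hi=1 ⇒ [2,3,8,6,4,9]
done. lo=1 hi=1; A=[2,3,8,6,4,9]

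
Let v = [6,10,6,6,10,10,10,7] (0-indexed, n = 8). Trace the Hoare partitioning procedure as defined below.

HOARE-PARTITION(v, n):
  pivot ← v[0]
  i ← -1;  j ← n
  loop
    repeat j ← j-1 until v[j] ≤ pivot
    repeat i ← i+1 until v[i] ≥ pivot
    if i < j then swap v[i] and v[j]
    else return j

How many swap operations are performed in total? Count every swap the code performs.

pivot=6
j stops at 3 (6), i stops at 0 (6); swap ⇒ [6,10,6,6,10,10,10,7]
j stops at 2 (6), i stops at 1 (10); swap ⇒ [6,6,10,6,10,10,10,7]
j stops at 1, i stops at 2; i≥j ⇒ return 1. v=[6,6,10,6,10,10,10,7]

2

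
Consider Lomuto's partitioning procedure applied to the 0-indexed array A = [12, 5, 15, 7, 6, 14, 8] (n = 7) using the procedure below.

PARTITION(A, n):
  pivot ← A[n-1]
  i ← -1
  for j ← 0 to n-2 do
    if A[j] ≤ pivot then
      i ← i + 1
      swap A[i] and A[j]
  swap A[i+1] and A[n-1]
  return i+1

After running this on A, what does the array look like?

[5, 7, 6, 8, 15, 14, 12]

pivot = A[6] = 8; i = -1
j=0: A[0]=12 > 8 → no swap
j=1: A[1]=5 ≤ 8 → i=0, swap A[0],A[1] → [5, 12, 15, 7, 6, 14, 8]
j=2: A[2]=15 > 8 → no swap
j=3: A[3]=7 ≤ 8 → i=1, swap A[1],A[3] → [5, 7, 15, 12, 6, 14, 8]
j=4: A[4]=6 ≤ 8 → i=2, swap A[2],A[4] → [5, 7, 6, 12, 15, 14, 8]
j=5: A[5]=14 > 8 → no swap
final swap A[3],A[6] → [5, 7, 6, 8, 15, 14, 12]; return 3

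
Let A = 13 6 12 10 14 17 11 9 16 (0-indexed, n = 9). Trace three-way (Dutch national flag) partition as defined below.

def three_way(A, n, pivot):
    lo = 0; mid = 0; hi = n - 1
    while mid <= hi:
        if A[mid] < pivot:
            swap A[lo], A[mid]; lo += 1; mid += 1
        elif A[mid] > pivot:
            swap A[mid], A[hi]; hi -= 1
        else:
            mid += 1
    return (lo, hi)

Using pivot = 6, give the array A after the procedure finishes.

pivot = 6; lo=0, mid=0, hi=8
A[mid]=13>6: swap A[0],A[8]; hi=7 → 16 6 12 10 14 17 11 9 13
A[mid]=16>6: swap A[0],A[7]; hi=6 → 9 6 12 10 14 17 11 16 13
A[mid]=9>6: swap A[0],A[6]; hi=5 → 11 6 12 10 14 17 9 16 13
A[mid]=11>6: swap A[0],A[5]; hi=4 → 17 6 12 10 14 11 9 16 13
A[mid]=17>6: swap A[0],A[4]; hi=3 → 14 6 12 10 17 11 9 16 13
A[mid]=14>6: swap A[0],A[3]; hi=2 → 10 6 12 14 17 11 9 16 13
A[mid]=10>6: swap A[0],A[2]; hi=1 → 12 6 10 14 17 11 9 16 13
A[mid]=12>6: swap A[0],A[1]; hi=0 → 6 12 10 14 17 11 9 16 13
A[mid]=6=6: mid=1
end: lo=0, hi=0; A = 6 12 10 14 17 11 9 16 13

6 12 10 14 17 11 9 16 13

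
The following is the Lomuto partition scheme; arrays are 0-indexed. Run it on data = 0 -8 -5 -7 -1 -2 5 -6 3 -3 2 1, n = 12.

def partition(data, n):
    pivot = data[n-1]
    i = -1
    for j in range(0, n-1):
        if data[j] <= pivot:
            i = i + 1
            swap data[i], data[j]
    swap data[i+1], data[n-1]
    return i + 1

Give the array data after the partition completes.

0 -8 -5 -7 -1 -2 -6 -3 1 5 2 3

pivot=1, i=-1
j=0: 0≤1, i=0, swap(0,0) ⇒ 0 -8 -5 -7 -1 -2 5 -6 3 -3 2 1
j=1: -8≤1, i=1, swap(1,1) ⇒ 0 -8 -5 -7 -1 -2 5 -6 3 -3 2 1
j=2: -5≤1, i=2, swap(2,2) ⇒ 0 -8 -5 -7 -1 -2 5 -6 3 -3 2 1
j=3: -7≤1, i=3, swap(3,3) ⇒ 0 -8 -5 -7 -1 -2 5 -6 3 -3 2 1
j=4: -1≤1, i=4, swap(4,4) ⇒ 0 -8 -5 -7 -1 -2 5 -6 3 -3 2 1
j=5: -2≤1, i=5, swap(5,5) ⇒ 0 -8 -5 -7 -1 -2 5 -6 3 -3 2 1
j=6: 5>1, skip
j=7: -6≤1, i=6, swap(6,7) ⇒ 0 -8 -5 -7 -1 -2 -6 5 3 -3 2 1
j=8: 3>1, skip
j=9: -3≤1, i=7, swap(7,9) ⇒ 0 -8 -5 -7 -1 -2 -6 -3 3 5 2 1
j=10: 2>1, skip
swap(8,11) ⇒ 0 -8 -5 -7 -1 -2 -6 -3 1 5 2 3; return 8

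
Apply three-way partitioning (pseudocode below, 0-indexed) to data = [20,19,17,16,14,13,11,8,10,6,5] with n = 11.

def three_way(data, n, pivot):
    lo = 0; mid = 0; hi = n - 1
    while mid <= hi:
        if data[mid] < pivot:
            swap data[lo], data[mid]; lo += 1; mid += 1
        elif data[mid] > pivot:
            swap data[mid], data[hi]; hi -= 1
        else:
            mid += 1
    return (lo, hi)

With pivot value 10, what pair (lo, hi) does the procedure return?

lo=0 mid=0 hi=10
20>10: swap(0,10), hi=9 ⇒ [5,19,17,16,14,13,11,8,10,6,20]
5<10: swap(0,0), lo=1 mid=1 ⇒ [5,19,17,16,14,13,11,8,10,6,20]
19>10: swap(1,9), hi=8 ⇒ [5,6,17,16,14,13,11,8,10,19,20]
6<10: swap(1,1), lo=2 mid=2 ⇒ [5,6,17,16,14,13,11,8,10,19,20]
17>10: swap(2,8), hi=7 ⇒ [5,6,10,16,14,13,11,8,17,19,20]
10=10: mid=3
16>10: swap(3,7), hi=6 ⇒ [5,6,10,8,14,13,11,16,17,19,20]
8<10: swap(2,3), lo=3 mid=4 ⇒ [5,6,8,10,14,13,11,16,17,19,20]
14>10: swap(4,6), hi=5 ⇒ [5,6,8,10,11,13,14,16,17,19,20]
11>10: swap(4,5), hi=4 ⇒ [5,6,8,10,13,11,14,16,17,19,20]
13>10: swap(4,4), hi=3 ⇒ [5,6,8,10,13,11,14,16,17,19,20]
done. lo=3 hi=3; data=[5,6,8,10,13,11,14,16,17,19,20]

(3, 3)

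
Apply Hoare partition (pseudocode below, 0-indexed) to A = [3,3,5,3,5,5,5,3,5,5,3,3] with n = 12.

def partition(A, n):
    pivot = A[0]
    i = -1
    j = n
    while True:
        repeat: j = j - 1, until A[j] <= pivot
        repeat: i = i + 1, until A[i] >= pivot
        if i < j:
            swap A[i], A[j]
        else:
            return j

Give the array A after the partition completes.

pivot = A[0] = 3; i = -1, j = 12
j→11 (A[11]=3≤3), i→0 (A[0]=3≥3); i<j, swap → [3,3,5,3,5,5,5,3,5,5,3,3]
j→10 (A[10]=3≤3), i→1 (A[1]=3≥3); i<j, swap → [3,3,5,3,5,5,5,3,5,5,3,3]
j→7 (A[7]=3≤3), i→2 (A[2]=5≥3); i<j, swap → [3,3,3,3,5,5,5,5,5,5,3,3]
j→3, i→3; i≥j, return j=3. A = [3,3,3,3,5,5,5,5,5,5,3,3]

[3,3,3,3,5,5,5,5,5,5,3,3]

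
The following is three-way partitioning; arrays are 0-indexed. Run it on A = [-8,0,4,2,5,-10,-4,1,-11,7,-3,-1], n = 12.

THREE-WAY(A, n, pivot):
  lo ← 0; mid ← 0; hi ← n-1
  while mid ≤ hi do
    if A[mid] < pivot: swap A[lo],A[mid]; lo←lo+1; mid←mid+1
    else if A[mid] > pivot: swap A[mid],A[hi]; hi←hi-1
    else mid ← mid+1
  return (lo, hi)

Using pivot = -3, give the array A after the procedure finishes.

pivot = -3; lo=0, mid=0, hi=11
A[mid]=-8<-3: swap A[0],A[0]; lo=1,mid=1 → [-8,0,4,2,5,-10,-4,1,-11,7,-3,-1]
A[mid]=0>-3: swap A[1],A[11]; hi=10 → [-8,-1,4,2,5,-10,-4,1,-11,7,-3,0]
A[mid]=-1>-3: swap A[1],A[10]; hi=9 → [-8,-3,4,2,5,-10,-4,1,-11,7,-1,0]
A[mid]=-3=-3: mid=2
A[mid]=4>-3: swap A[2],A[9]; hi=8 → [-8,-3,7,2,5,-10,-4,1,-11,4,-1,0]
A[mid]=7>-3: swap A[2],A[8]; hi=7 → [-8,-3,-11,2,5,-10,-4,1,7,4,-1,0]
A[mid]=-11<-3: swap A[1],A[2]; lo=2,mid=3 → [-8,-11,-3,2,5,-10,-4,1,7,4,-1,0]
A[mid]=2>-3: swap A[3],A[7]; hi=6 → [-8,-11,-3,1,5,-10,-4,2,7,4,-1,0]
A[mid]=1>-3: swap A[3],A[6]; hi=5 → [-8,-11,-3,-4,5,-10,1,2,7,4,-1,0]
A[mid]=-4<-3: swap A[2],A[3]; lo=3,mid=4 → [-8,-11,-4,-3,5,-10,1,2,7,4,-1,0]
A[mid]=5>-3: swap A[4],A[5]; hi=4 → [-8,-11,-4,-3,-10,5,1,2,7,4,-1,0]
A[mid]=-10<-3: swap A[3],A[4]; lo=4,mid=5 → [-8,-11,-4,-10,-3,5,1,2,7,4,-1,0]
end: lo=4, hi=4; A = [-8,-11,-4,-10,-3,5,1,2,7,4,-1,0]

[-8,-11,-4,-10,-3,5,1,2,7,4,-1,0]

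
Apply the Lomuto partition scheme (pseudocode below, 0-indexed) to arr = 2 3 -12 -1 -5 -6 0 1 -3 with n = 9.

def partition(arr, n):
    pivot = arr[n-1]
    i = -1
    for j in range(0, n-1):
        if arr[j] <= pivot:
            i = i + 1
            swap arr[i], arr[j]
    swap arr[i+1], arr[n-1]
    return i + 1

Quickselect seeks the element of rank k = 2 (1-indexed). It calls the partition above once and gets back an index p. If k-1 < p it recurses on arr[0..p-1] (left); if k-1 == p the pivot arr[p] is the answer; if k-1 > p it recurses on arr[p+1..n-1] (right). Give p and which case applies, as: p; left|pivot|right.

3; left

pivot = arr[8] = -3; i = -1
j=0: arr[0]=2 > -3 → no swap
j=1: arr[1]=3 > -3 → no swap
j=2: arr[2]=-12 ≤ -3 → i=0, swap arr[0],arr[2] → -12 3 2 -1 -5 -6 0 1 -3
j=3: arr[3]=-1 > -3 → no swap
j=4: arr[4]=-5 ≤ -3 → i=1, swap arr[1],arr[4] → -12 -5 2 -1 3 -6 0 1 -3
j=5: arr[5]=-6 ≤ -3 → i=2, swap arr[2],arr[5] → -12 -5 -6 -1 3 2 0 1 -3
j=6: arr[6]=0 > -3 → no swap
j=7: arr[7]=1 > -3 → no swap
final swap arr[3],arr[8] → -12 -5 -6 -3 3 2 0 1 -1; return 3
p = 3; k-1 = 1 < 3 ⇒ left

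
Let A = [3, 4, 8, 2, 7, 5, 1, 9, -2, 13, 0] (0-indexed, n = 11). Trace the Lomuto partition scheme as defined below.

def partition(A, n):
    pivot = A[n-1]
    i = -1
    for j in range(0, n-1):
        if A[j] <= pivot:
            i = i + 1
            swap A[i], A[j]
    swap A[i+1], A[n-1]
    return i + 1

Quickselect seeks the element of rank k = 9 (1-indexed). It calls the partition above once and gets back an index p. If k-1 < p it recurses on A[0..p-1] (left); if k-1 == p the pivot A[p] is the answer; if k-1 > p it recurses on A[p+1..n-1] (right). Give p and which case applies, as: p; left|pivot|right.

pivot = A[10] = 0; i = -1
j=0: A[0]=3 > 0 → no swap
j=1: A[1]=4 > 0 → no swap
j=2: A[2]=8 > 0 → no swap
j=3: A[3]=2 > 0 → no swap
j=4: A[4]=7 > 0 → no swap
j=5: A[5]=5 > 0 → no swap
j=6: A[6]=1 > 0 → no swap
j=7: A[7]=9 > 0 → no swap
j=8: A[8]=-2 ≤ 0 → i=0, swap A[0],A[8] → [-2, 4, 8, 2, 7, 5, 1, 9, 3, 13, 0]
j=9: A[9]=13 > 0 → no swap
final swap A[1],A[10] → [-2, 0, 8, 2, 7, 5, 1, 9, 3, 13, 4]; return 1
p = 1; k-1 = 8 > 1 ⇒ right

1; right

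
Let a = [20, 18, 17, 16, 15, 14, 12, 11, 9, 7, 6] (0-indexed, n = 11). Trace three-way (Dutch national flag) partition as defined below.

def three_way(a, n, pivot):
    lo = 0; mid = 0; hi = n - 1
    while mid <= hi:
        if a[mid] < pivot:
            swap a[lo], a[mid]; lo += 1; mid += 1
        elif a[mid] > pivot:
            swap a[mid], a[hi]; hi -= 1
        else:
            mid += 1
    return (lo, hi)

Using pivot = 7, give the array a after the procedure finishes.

[6, 7, 16, 15, 14, 12, 11, 9, 17, 18, 20]

pivot = 7; lo=0, mid=0, hi=10
a[mid]=20>7: swap a[0],a[10]; hi=9 → [6, 18, 17, 16, 15, 14, 12, 11, 9, 7, 20]
a[mid]=6<7: swap a[0],a[0]; lo=1,mid=1 → [6, 18, 17, 16, 15, 14, 12, 11, 9, 7, 20]
a[mid]=18>7: swap a[1],a[9]; hi=8 → [6, 7, 17, 16, 15, 14, 12, 11, 9, 18, 20]
a[mid]=7=7: mid=2
a[mid]=17>7: swap a[2],a[8]; hi=7 → [6, 7, 9, 16, 15, 14, 12, 11, 17, 18, 20]
a[mid]=9>7: swap a[2],a[7]; hi=6 → [6, 7, 11, 16, 15, 14, 12, 9, 17, 18, 20]
a[mid]=11>7: swap a[2],a[6]; hi=5 → [6, 7, 12, 16, 15, 14, 11, 9, 17, 18, 20]
a[mid]=12>7: swap a[2],a[5]; hi=4 → [6, 7, 14, 16, 15, 12, 11, 9, 17, 18, 20]
a[mid]=14>7: swap a[2],a[4]; hi=3 → [6, 7, 15, 16, 14, 12, 11, 9, 17, 18, 20]
a[mid]=15>7: swap a[2],a[3]; hi=2 → [6, 7, 16, 15, 14, 12, 11, 9, 17, 18, 20]
a[mid]=16>7: swap a[2],a[2]; hi=1 → [6, 7, 16, 15, 14, 12, 11, 9, 17, 18, 20]
end: lo=1, hi=1; a = [6, 7, 16, 15, 14, 12, 11, 9, 17, 18, 20]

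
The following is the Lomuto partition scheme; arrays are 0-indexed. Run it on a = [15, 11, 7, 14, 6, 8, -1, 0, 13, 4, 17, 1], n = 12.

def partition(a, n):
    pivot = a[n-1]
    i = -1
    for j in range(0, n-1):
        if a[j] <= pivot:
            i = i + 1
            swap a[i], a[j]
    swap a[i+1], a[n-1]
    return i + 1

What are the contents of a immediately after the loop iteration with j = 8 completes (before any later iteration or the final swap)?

[-1, 0, 7, 14, 6, 8, 15, 11, 13, 4, 17, 1]

pivot = a[11] = 1; i = -1
j=0: a[0]=15 > 1 → no swap
j=1: a[1]=11 > 1 → no swap
j=2: a[2]=7 > 1 → no swap
j=3: a[3]=14 > 1 → no swap
j=4: a[4]=6 > 1 → no swap
j=5: a[5]=8 > 1 → no swap
j=6: a[6]=-1 ≤ 1 → i=0, swap a[0],a[6] → [-1, 11, 7, 14, 6, 8, 15, 0, 13, 4, 17, 1]
j=7: a[7]=0 ≤ 1 → i=1, swap a[1],a[7] → [-1, 0, 7, 14, 6, 8, 15, 11, 13, 4, 17, 1]
j=8: a[8]=13 > 1 → no swap
(after j=8) a = [-1, 0, 7, 14, 6, 8, 15, 11, 13, 4, 17, 1]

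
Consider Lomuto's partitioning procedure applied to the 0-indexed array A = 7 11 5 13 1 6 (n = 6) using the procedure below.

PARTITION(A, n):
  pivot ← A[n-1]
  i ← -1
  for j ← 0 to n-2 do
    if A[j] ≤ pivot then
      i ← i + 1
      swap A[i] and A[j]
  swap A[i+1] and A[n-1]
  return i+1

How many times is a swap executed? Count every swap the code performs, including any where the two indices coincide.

pivot = A[5] = 6; i = -1
j=0: A[0]=7 > 6 → no swap
j=1: A[1]=11 > 6 → no swap
j=2: A[2]=5 ≤ 6 → i=0, swap A[0],A[2] → 5 11 7 13 1 6
j=3: A[3]=13 > 6 → no swap
j=4: A[4]=1 ≤ 6 → i=1, swap A[1],A[4] → 5 1 7 13 11 6
final swap A[2],A[5] → 5 1 6 13 11 7; return 2

3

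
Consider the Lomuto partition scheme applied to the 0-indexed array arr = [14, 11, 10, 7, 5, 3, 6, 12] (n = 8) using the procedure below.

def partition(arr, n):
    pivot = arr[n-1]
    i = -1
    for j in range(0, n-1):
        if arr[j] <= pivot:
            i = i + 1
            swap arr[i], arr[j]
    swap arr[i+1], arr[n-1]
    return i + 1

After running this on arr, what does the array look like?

[11, 10, 7, 5, 3, 6, 12, 14]

pivot = arr[7] = 12; i = -1
j=0: arr[0]=14 > 12 → no swap
j=1: arr[1]=11 ≤ 12 → i=0, swap arr[0],arr[1] → [11, 14, 10, 7, 5, 3, 6, 12]
j=2: arr[2]=10 ≤ 12 → i=1, swap arr[1],arr[2] → [11, 10, 14, 7, 5, 3, 6, 12]
j=3: arr[3]=7 ≤ 12 → i=2, swap arr[2],arr[3] → [11, 10, 7, 14, 5, 3, 6, 12]
j=4: arr[4]=5 ≤ 12 → i=3, swap arr[3],arr[4] → [11, 10, 7, 5, 14, 3, 6, 12]
j=5: arr[5]=3 ≤ 12 → i=4, swap arr[4],arr[5] → [11, 10, 7, 5, 3, 14, 6, 12]
j=6: arr[6]=6 ≤ 12 → i=5, swap arr[5],arr[6] → [11, 10, 7, 5, 3, 6, 14, 12]
final swap arr[6],arr[7] → [11, 10, 7, 5, 3, 6, 12, 14]; return 6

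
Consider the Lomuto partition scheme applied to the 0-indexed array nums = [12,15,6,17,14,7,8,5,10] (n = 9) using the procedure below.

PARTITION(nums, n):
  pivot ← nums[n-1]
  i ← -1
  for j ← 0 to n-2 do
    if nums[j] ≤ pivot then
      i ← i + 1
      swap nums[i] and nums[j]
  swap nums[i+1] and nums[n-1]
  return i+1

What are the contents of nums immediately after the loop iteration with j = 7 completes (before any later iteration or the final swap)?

pivot = nums[8] = 10; i = -1
j=0: nums[0]=12 > 10 → no swap
j=1: nums[1]=15 > 10 → no swap
j=2: nums[2]=6 ≤ 10 → i=0, swap nums[0],nums[2] → [6,15,12,17,14,7,8,5,10]
j=3: nums[3]=17 > 10 → no swap
j=4: nums[4]=14 > 10 → no swap
j=5: nums[5]=7 ≤ 10 → i=1, swap nums[1],nums[5] → [6,7,12,17,14,15,8,5,10]
j=6: nums[6]=8 ≤ 10 → i=2, swap nums[2],nums[6] → [6,7,8,17,14,15,12,5,10]
j=7: nums[7]=5 ≤ 10 → i=3, swap nums[3],nums[7] → [6,7,8,5,14,15,12,17,10]
(after j=7) nums = [6,7,8,5,14,15,12,17,10]

[6,7,8,5,14,15,12,17,10]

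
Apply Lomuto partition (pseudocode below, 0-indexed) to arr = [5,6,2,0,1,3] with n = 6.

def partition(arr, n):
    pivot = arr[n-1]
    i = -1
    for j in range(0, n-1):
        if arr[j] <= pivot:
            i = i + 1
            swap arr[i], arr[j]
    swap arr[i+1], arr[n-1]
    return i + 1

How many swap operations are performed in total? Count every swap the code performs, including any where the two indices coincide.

pivot = arr[5] = 3; i = -1
j=0: arr[0]=5 > 3 → no swap
j=1: arr[1]=6 > 3 → no swap
j=2: arr[2]=2 ≤ 3 → i=0, swap arr[0],arr[2] → [2,6,5,0,1,3]
j=3: arr[3]=0 ≤ 3 → i=1, swap arr[1],arr[3] → [2,0,5,6,1,3]
j=4: arr[4]=1 ≤ 3 → i=2, swap arr[2],arr[4] → [2,0,1,6,5,3]
final swap arr[3],arr[5] → [2,0,1,3,5,6]; return 3

4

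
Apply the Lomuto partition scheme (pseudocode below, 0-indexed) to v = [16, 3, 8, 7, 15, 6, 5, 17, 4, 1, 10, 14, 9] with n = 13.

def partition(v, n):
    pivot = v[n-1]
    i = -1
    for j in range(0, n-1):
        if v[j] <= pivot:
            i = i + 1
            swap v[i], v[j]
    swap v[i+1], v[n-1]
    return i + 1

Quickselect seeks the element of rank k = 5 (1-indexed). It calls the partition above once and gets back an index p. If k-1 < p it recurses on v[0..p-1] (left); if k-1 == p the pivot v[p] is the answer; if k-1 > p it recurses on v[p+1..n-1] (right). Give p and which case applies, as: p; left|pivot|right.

pivot=9, i=-1
j=0: 16>9, skip
j=1: 3≤9, i=0, swap(0,1) ⇒ [3, 16, 8, 7, 15, 6, 5, 17, 4, 1, 10, 14, 9]
j=2: 8≤9, i=1, swap(1,2) ⇒ [3, 8, 16, 7, 15, 6, 5, 17, 4, 1, 10, 14, 9]
j=3: 7≤9, i=2, swap(2,3) ⇒ [3, 8, 7, 16, 15, 6, 5, 17, 4, 1, 10, 14, 9]
j=4: 15>9, skip
j=5: 6≤9, i=3, swap(3,5) ⇒ [3, 8, 7, 6, 15, 16, 5, 17, 4, 1, 10, 14, 9]
j=6: 5≤9, i=4, swap(4,6) ⇒ [3, 8, 7, 6, 5, 16, 15, 17, 4, 1, 10, 14, 9]
j=7: 17>9, skip
j=8: 4≤9, i=5, swap(5,8) ⇒ [3, 8, 7, 6, 5, 4, 15, 17, 16, 1, 10, 14, 9]
j=9: 1≤9, i=6, swap(6,9) ⇒ [3, 8, 7, 6, 5, 4, 1, 17, 16, 15, 10, 14, 9]
j=10: 10>9, skip
j=11: 14>9, skip
swap(7,12) ⇒ [3, 8, 7, 6, 5, 4, 1, 9, 16, 15, 10, 14, 17]; return 7
p = 7; k-1 = 4 < 7 ⇒ left

7; left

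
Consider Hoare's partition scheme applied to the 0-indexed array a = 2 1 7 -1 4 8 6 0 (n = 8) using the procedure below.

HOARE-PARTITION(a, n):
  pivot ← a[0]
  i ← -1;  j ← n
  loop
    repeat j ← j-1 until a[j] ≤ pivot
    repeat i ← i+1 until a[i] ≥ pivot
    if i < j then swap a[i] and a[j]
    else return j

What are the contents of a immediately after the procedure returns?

0 1 -1 7 4 8 6 2

pivot=2
j stops at 7 (0), i stops at 0 (2); swap ⇒ 0 1 7 -1 4 8 6 2
j stops at 3 (-1), i stops at 2 (7); swap ⇒ 0 1 -1 7 4 8 6 2
j stops at 2, i stops at 3; i≥j ⇒ return 2. a=0 1 -1 7 4 8 6 2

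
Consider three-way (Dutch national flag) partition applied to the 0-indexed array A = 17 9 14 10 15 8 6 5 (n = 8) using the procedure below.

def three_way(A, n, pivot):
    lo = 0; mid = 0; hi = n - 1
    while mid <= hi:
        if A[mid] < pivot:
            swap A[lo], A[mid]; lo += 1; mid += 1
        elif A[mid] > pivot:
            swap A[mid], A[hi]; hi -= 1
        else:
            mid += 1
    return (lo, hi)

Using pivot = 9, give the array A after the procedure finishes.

pivot = 9; lo=0, mid=0, hi=7
A[mid]=17>9: swap A[0],A[7]; hi=6 → 5 9 14 10 15 8 6 17
A[mid]=5<9: swap A[0],A[0]; lo=1,mid=1 → 5 9 14 10 15 8 6 17
A[mid]=9=9: mid=2
A[mid]=14>9: swap A[2],A[6]; hi=5 → 5 9 6 10 15 8 14 17
A[mid]=6<9: swap A[1],A[2]; lo=2,mid=3 → 5 6 9 10 15 8 14 17
A[mid]=10>9: swap A[3],A[5]; hi=4 → 5 6 9 8 15 10 14 17
A[mid]=8<9: swap A[2],A[3]; lo=3,mid=4 → 5 6 8 9 15 10 14 17
A[mid]=15>9: swap A[4],A[4]; hi=3 → 5 6 8 9 15 10 14 17
end: lo=3, hi=3; A = 5 6 8 9 15 10 14 17

5 6 8 9 15 10 14 17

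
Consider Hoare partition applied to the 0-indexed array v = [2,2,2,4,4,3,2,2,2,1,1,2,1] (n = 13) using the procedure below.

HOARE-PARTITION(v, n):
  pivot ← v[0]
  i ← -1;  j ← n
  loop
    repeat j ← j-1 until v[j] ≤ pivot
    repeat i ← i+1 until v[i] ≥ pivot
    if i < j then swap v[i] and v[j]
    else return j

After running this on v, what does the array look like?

[1,2,1,1,2,2,2,3,4,4,2,2,2]

pivot = v[0] = 2; i = -1, j = 13
j→12 (v[12]=1≤2), i→0 (v[0]=2≥2); i<j, swap → [1,2,2,4,4,3,2,2,2,1,1,2,2]
j→11 (v[11]=2≤2), i→1 (v[1]=2≥2); i<j, swap → [1,2,2,4,4,3,2,2,2,1,1,2,2]
j→10 (v[10]=1≤2), i→2 (v[2]=2≥2); i<j, swap → [1,2,1,4,4,3,2,2,2,1,2,2,2]
j→9 (v[9]=1≤2), i→3 (v[3]=4≥2); i<j, swap → [1,2,1,1,4,3,2,2,2,4,2,2,2]
j→8 (v[8]=2≤2), i→4 (v[4]=4≥2); i<j, swap → [1,2,1,1,2,3,2,2,4,4,2,2,2]
j→7 (v[7]=2≤2), i→5 (v[5]=3≥2); i<j, swap → [1,2,1,1,2,2,2,3,4,4,2,2,2]
j→6, i→6; i≥j, return j=6. v = [1,2,1,1,2,2,2,3,4,4,2,2,2]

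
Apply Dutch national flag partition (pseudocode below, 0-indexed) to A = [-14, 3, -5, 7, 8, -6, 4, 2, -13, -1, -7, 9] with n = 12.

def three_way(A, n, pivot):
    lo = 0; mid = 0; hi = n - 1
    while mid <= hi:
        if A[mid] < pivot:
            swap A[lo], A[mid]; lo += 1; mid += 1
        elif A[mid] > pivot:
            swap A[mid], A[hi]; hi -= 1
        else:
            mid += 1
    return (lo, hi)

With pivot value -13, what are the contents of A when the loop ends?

pivot = -13; lo=0, mid=0, hi=11
A[mid]=-14<-13: swap A[0],A[0]; lo=1,mid=1 → [-14, 3, -5, 7, 8, -6, 4, 2, -13, -1, -7, 9]
A[mid]=3>-13: swap A[1],A[11]; hi=10 → [-14, 9, -5, 7, 8, -6, 4, 2, -13, -1, -7, 3]
A[mid]=9>-13: swap A[1],A[10]; hi=9 → [-14, -7, -5, 7, 8, -6, 4, 2, -13, -1, 9, 3]
A[mid]=-7>-13: swap A[1],A[9]; hi=8 → [-14, -1, -5, 7, 8, -6, 4, 2, -13, -7, 9, 3]
A[mid]=-1>-13: swap A[1],A[8]; hi=7 → [-14, -13, -5, 7, 8, -6, 4, 2, -1, -7, 9, 3]
A[mid]=-13=-13: mid=2
A[mid]=-5>-13: swap A[2],A[7]; hi=6 → [-14, -13, 2, 7, 8, -6, 4, -5, -1, -7, 9, 3]
A[mid]=2>-13: swap A[2],A[6]; hi=5 → [-14, -13, 4, 7, 8, -6, 2, -5, -1, -7, 9, 3]
A[mid]=4>-13: swap A[2],A[5]; hi=4 → [-14, -13, -6, 7, 8, 4, 2, -5, -1, -7, 9, 3]
A[mid]=-6>-13: swap A[2],A[4]; hi=3 → [-14, -13, 8, 7, -6, 4, 2, -5, -1, -7, 9, 3]
A[mid]=8>-13: swap A[2],A[3]; hi=2 → [-14, -13, 7, 8, -6, 4, 2, -5, -1, -7, 9, 3]
A[mid]=7>-13: swap A[2],A[2]; hi=1 → [-14, -13, 7, 8, -6, 4, 2, -5, -1, -7, 9, 3]
end: lo=1, hi=1; A = [-14, -13, 7, 8, -6, 4, 2, -5, -1, -7, 9, 3]

[-14, -13, 7, 8, -6, 4, 2, -5, -1, -7, 9, 3]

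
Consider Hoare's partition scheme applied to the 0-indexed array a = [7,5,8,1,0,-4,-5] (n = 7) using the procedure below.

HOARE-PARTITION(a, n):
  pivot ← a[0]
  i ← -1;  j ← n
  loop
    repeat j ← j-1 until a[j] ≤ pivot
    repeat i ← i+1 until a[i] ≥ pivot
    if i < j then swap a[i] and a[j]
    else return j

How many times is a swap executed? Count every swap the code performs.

2

pivot=7
j stops at 6 (-5), i stops at 0 (7); swap ⇒ [-5,5,8,1,0,-4,7]
j stops at 5 (-4), i stops at 2 (8); swap ⇒ [-5,5,-4,1,0,8,7]
j stops at 4, i stops at 5; i≥j ⇒ return 4. a=[-5,5,-4,1,0,8,7]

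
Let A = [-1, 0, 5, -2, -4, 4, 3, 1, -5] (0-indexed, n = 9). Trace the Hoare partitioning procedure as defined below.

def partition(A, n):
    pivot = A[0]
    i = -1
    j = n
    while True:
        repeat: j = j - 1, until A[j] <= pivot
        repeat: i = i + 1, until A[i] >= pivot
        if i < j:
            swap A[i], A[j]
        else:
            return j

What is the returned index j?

pivot = A[0] = -1; i = -1, j = 9
j→8 (A[8]=-5≤-1), i→0 (A[0]=-1≥-1); i<j, swap → [-5, 0, 5, -2, -4, 4, 3, 1, -1]
j→4 (A[4]=-4≤-1), i→1 (A[1]=0≥-1); i<j, swap → [-5, -4, 5, -2, 0, 4, 3, 1, -1]
j→3 (A[3]=-2≤-1), i→2 (A[2]=5≥-1); i<j, swap → [-5, -4, -2, 5, 0, 4, 3, 1, -1]
j→2, i→3; i≥j, return j=2. A = [-5, -4, -2, 5, 0, 4, 3, 1, -1]

2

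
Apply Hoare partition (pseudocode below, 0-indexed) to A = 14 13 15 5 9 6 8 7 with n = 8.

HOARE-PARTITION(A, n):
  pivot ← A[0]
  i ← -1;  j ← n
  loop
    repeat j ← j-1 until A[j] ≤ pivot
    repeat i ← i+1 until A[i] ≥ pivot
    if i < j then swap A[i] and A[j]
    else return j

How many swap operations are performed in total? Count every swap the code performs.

2

pivot=14
j stops at 7 (7), i stops at 0 (14); swap ⇒ 7 13 15 5 9 6 8 14
j stops at 6 (8), i stops at 2 (15); swap ⇒ 7 13 8 5 9 6 15 14
j stops at 5, i stops at 6; i≥j ⇒ return 5. A=7 13 8 5 9 6 15 14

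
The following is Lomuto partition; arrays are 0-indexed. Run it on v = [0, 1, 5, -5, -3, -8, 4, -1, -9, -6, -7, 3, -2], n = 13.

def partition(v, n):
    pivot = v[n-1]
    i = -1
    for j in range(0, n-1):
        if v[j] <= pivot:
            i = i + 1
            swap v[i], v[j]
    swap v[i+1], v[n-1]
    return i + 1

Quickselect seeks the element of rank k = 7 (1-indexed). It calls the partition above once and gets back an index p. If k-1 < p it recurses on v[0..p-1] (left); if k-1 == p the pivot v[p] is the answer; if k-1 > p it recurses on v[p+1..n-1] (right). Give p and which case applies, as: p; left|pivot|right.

pivot = v[12] = -2; i = -1
j=0: v[0]=0 > -2 → no swap
j=1: v[1]=1 > -2 → no swap
j=2: v[2]=5 > -2 → no swap
j=3: v[3]=-5 ≤ -2 → i=0, swap v[0],v[3] → [-5, 1, 5, 0, -3, -8, 4, -1, -9, -6, -7, 3, -2]
j=4: v[4]=-3 ≤ -2 → i=1, swap v[1],v[4] → [-5, -3, 5, 0, 1, -8, 4, -1, -9, -6, -7, 3, -2]
j=5: v[5]=-8 ≤ -2 → i=2, swap v[2],v[5] → [-5, -3, -8, 0, 1, 5, 4, -1, -9, -6, -7, 3, -2]
j=6: v[6]=4 > -2 → no swap
j=7: v[7]=-1 > -2 → no swap
j=8: v[8]=-9 ≤ -2 → i=3, swap v[3],v[8] → [-5, -3, -8, -9, 1, 5, 4, -1, 0, -6, -7, 3, -2]
j=9: v[9]=-6 ≤ -2 → i=4, swap v[4],v[9] → [-5, -3, -8, -9, -6, 5, 4, -1, 0, 1, -7, 3, -2]
j=10: v[10]=-7 ≤ -2 → i=5, swap v[5],v[10] → [-5, -3, -8, -9, -6, -7, 4, -1, 0, 1, 5, 3, -2]
j=11: v[11]=3 > -2 → no swap
final swap v[6],v[12] → [-5, -3, -8, -9, -6, -7, -2, -1, 0, 1, 5, 3, 4]; return 6
p = 6; k-1 = 6 == 6 ⇒ pivot

6; pivot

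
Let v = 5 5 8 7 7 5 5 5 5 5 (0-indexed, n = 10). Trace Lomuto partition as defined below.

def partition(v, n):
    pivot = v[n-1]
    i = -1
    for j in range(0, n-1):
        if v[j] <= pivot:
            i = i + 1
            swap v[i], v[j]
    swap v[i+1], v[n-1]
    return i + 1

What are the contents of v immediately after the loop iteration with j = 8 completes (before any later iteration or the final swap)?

5 5 5 5 5 5 7 7 8 5

pivot=5, i=-1
j=0: 5≤5, i=0, swap(0,0) ⇒ 5 5 8 7 7 5 5 5 5 5
j=1: 5≤5, i=1, swap(1,1) ⇒ 5 5 8 7 7 5 5 5 5 5
j=2: 8>5, skip
j=3: 7>5, skip
j=4: 7>5, skip
j=5: 5≤5, i=2, swap(2,5) ⇒ 5 5 5 7 7 8 5 5 5 5
j=6: 5≤5, i=3, swap(3,6) ⇒ 5 5 5 5 7 8 7 5 5 5
j=7: 5≤5, i=4, swap(4,7) ⇒ 5 5 5 5 5 8 7 7 5 5
j=8: 5≤5, i=5, swap(5,8) ⇒ 5 5 5 5 5 5 7 7 8 5
(after j=8) v = 5 5 5 5 5 5 7 7 8 5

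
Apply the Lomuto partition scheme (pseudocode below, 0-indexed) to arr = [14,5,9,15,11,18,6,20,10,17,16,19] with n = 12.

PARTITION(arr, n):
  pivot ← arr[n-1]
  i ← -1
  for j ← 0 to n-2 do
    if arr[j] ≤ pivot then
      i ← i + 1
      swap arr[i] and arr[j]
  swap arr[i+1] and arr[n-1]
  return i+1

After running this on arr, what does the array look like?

[14,5,9,15,11,18,6,10,17,16,19,20]

pivot=19, i=-1
j=0: 14≤19, i=0, swap(0,0) ⇒ [14,5,9,15,11,18,6,20,10,17,16,19]
j=1: 5≤19, i=1, swap(1,1) ⇒ [14,5,9,15,11,18,6,20,10,17,16,19]
j=2: 9≤19, i=2, swap(2,2) ⇒ [14,5,9,15,11,18,6,20,10,17,16,19]
j=3: 15≤19, i=3, swap(3,3) ⇒ [14,5,9,15,11,18,6,20,10,17,16,19]
j=4: 11≤19, i=4, swap(4,4) ⇒ [14,5,9,15,11,18,6,20,10,17,16,19]
j=5: 18≤19, i=5, swap(5,5) ⇒ [14,5,9,15,11,18,6,20,10,17,16,19]
j=6: 6≤19, i=6, swap(6,6) ⇒ [14,5,9,15,11,18,6,20,10,17,16,19]
j=7: 20>19, skip
j=8: 10≤19, i=7, swap(7,8) ⇒ [14,5,9,15,11,18,6,10,20,17,16,19]
j=9: 17≤19, i=8, swap(8,9) ⇒ [14,5,9,15,11,18,6,10,17,20,16,19]
j=10: 16≤19, i=9, swap(9,10) ⇒ [14,5,9,15,11,18,6,10,17,16,20,19]
swap(10,11) ⇒ [14,5,9,15,11,18,6,10,17,16,19,20]; return 10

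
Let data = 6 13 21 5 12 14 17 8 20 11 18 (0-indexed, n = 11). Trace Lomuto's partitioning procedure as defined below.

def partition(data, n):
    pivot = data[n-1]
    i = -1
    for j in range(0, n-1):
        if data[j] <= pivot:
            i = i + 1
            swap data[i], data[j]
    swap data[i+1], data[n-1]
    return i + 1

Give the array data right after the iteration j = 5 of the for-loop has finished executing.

pivot = data[10] = 18; i = -1
j=0: data[0]=6 ≤ 18 → i=0, swap data[0],data[0] (no change) → 6 13 21 5 12 14 17 8 20 11 18
j=1: data[1]=13 ≤ 18 → i=1, swap data[1],data[1] (no change) → 6 13 21 5 12 14 17 8 20 11 18
j=2: data[2]=21 > 18 → no swap
j=3: data[3]=5 ≤ 18 → i=2, swap data[2],data[3] → 6 13 5 21 12 14 17 8 20 11 18
j=4: data[4]=12 ≤ 18 → i=3, swap data[3],data[4] → 6 13 5 12 21 14 17 8 20 11 18
j=5: data[5]=14 ≤ 18 → i=4, swap data[4],data[5] → 6 13 5 12 14 21 17 8 20 11 18
(after j=5) data = 6 13 5 12 14 21 17 8 20 11 18

6 13 5 12 14 21 17 8 20 11 18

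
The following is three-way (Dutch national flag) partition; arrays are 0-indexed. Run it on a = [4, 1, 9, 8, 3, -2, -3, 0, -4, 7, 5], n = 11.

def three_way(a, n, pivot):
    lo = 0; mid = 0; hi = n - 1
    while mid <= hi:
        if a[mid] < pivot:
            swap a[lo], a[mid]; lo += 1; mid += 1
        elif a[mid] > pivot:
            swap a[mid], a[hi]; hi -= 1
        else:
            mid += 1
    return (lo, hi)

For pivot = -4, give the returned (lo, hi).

pivot = -4; lo=0, mid=0, hi=10
a[mid]=4>-4: swap a[0],a[10]; hi=9 → [5, 1, 9, 8, 3, -2, -3, 0, -4, 7, 4]
a[mid]=5>-4: swap a[0],a[9]; hi=8 → [7, 1, 9, 8, 3, -2, -3, 0, -4, 5, 4]
a[mid]=7>-4: swap a[0],a[8]; hi=7 → [-4, 1, 9, 8, 3, -2, -3, 0, 7, 5, 4]
a[mid]=-4=-4: mid=1
a[mid]=1>-4: swap a[1],a[7]; hi=6 → [-4, 0, 9, 8, 3, -2, -3, 1, 7, 5, 4]
a[mid]=0>-4: swap a[1],a[6]; hi=5 → [-4, -3, 9, 8, 3, -2, 0, 1, 7, 5, 4]
a[mid]=-3>-4: swap a[1],a[5]; hi=4 → [-4, -2, 9, 8, 3, -3, 0, 1, 7, 5, 4]
a[mid]=-2>-4: swap a[1],a[4]; hi=3 → [-4, 3, 9, 8, -2, -3, 0, 1, 7, 5, 4]
a[mid]=3>-4: swap a[1],a[3]; hi=2 → [-4, 8, 9, 3, -2, -3, 0, 1, 7, 5, 4]
a[mid]=8>-4: swap a[1],a[2]; hi=1 → [-4, 9, 8, 3, -2, -3, 0, 1, 7, 5, 4]
a[mid]=9>-4: swap a[1],a[1]; hi=0 → [-4, 9, 8, 3, -2, -3, 0, 1, 7, 5, 4]
end: lo=0, hi=0; a = [-4, 9, 8, 3, -2, -3, 0, 1, 7, 5, 4]

(0, 0)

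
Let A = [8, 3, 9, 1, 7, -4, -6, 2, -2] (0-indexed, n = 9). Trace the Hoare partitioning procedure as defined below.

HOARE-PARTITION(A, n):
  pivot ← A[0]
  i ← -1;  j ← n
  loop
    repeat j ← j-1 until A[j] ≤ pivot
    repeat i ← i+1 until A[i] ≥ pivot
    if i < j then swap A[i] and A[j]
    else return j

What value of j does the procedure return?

6

pivot = A[0] = 8; i = -1, j = 9
j→8 (A[8]=-2≤8), i→0 (A[0]=8≥8); i<j, swap → [-2, 3, 9, 1, 7, -4, -6, 2, 8]
j→7 (A[7]=2≤8), i→2 (A[2]=9≥8); i<j, swap → [-2, 3, 2, 1, 7, -4, -6, 9, 8]
j→6, i→7; i≥j, return j=6. A = [-2, 3, 2, 1, 7, -4, -6, 9, 8]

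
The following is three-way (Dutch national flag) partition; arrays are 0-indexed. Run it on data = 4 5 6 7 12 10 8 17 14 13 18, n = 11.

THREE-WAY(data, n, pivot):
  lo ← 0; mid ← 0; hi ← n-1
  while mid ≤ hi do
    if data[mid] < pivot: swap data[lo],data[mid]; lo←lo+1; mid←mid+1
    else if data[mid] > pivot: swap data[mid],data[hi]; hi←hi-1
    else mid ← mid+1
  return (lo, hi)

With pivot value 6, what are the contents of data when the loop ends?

4 5 6 12 10 8 17 14 13 18 7

pivot = 6; lo=0, mid=0, hi=10
data[mid]=4<6: swap data[0],data[0]; lo=1,mid=1 → 4 5 6 7 12 10 8 17 14 13 18
data[mid]=5<6: swap data[1],data[1]; lo=2,mid=2 → 4 5 6 7 12 10 8 17 14 13 18
data[mid]=6=6: mid=3
data[mid]=7>6: swap data[3],data[10]; hi=9 → 4 5 6 18 12 10 8 17 14 13 7
data[mid]=18>6: swap data[3],data[9]; hi=8 → 4 5 6 13 12 10 8 17 14 18 7
data[mid]=13>6: swap data[3],data[8]; hi=7 → 4 5 6 14 12 10 8 17 13 18 7
data[mid]=14>6: swap data[3],data[7]; hi=6 → 4 5 6 17 12 10 8 14 13 18 7
data[mid]=17>6: swap data[3],data[6]; hi=5 → 4 5 6 8 12 10 17 14 13 18 7
data[mid]=8>6: swap data[3],data[5]; hi=4 → 4 5 6 10 12 8 17 14 13 18 7
data[mid]=10>6: swap data[3],data[4]; hi=3 → 4 5 6 12 10 8 17 14 13 18 7
data[mid]=12>6: swap data[3],data[3]; hi=2 → 4 5 6 12 10 8 17 14 13 18 7
end: lo=2, hi=2; data = 4 5 6 12 10 8 17 14 13 18 7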